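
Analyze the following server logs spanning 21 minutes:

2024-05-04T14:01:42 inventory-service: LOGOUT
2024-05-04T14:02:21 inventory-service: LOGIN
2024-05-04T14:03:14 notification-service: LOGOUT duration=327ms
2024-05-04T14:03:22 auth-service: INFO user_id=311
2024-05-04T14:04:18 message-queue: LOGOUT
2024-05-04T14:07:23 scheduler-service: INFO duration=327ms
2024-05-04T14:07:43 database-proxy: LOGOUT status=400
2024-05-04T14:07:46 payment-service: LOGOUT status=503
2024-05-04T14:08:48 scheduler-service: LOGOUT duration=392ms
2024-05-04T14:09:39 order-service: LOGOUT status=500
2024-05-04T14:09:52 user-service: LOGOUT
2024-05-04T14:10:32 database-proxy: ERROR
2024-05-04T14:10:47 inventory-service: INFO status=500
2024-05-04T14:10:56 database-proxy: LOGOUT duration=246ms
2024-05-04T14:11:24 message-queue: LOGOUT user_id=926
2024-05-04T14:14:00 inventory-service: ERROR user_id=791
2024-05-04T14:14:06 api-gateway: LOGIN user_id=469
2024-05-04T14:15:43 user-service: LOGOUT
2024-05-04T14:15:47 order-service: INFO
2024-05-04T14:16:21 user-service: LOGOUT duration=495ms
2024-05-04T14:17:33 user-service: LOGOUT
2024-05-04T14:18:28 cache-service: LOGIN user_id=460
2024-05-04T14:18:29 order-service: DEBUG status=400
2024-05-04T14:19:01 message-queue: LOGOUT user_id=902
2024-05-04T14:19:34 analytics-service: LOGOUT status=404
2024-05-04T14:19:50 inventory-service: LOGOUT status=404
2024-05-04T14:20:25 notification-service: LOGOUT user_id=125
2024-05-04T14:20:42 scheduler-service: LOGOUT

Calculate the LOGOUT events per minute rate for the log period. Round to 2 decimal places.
0.86

To calculate the rate:

1. Count total LOGOUT events: 18
2. Total time period: 21 minutes
3. Rate = 18 / 21 = 0.86 events per minute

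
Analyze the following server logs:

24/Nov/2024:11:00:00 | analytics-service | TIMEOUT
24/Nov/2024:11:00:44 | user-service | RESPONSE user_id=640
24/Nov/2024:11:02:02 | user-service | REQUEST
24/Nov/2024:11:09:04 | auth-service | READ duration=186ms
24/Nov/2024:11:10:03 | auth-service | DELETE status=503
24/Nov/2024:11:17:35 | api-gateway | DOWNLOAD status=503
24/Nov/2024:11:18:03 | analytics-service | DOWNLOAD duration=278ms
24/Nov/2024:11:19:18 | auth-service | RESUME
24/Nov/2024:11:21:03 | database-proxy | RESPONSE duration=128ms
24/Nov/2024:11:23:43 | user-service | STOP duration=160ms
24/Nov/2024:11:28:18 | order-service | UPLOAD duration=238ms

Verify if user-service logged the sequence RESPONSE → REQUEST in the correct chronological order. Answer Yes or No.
Yes

To verify sequence order:

1. Find all events in sequence RESPONSE → REQUEST for user-service
2. Extract their timestamps
3. Check if timestamps are in ascending order
4. Result: Yes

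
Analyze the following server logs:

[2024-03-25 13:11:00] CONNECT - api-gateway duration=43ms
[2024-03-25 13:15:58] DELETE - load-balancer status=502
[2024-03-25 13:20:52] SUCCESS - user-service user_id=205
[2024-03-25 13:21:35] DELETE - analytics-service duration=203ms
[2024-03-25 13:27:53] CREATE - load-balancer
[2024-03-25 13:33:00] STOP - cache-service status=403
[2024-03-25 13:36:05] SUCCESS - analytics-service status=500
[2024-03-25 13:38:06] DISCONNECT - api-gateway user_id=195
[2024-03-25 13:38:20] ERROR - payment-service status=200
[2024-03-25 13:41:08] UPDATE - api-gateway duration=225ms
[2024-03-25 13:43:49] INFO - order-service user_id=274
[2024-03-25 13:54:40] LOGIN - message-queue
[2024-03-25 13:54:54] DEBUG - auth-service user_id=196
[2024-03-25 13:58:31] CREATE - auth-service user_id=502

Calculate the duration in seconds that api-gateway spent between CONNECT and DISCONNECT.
1626

To calculate state duration:

1. Find CONNECT event for api-gateway: 2024-03-25 13:11:00
2. Find DISCONNECT event for api-gateway: 2024-03-25 13:38:06
3. Calculate duration: 2024-03-25 13:38:06 - 2024-03-25 13:11:00 = 1626 seconds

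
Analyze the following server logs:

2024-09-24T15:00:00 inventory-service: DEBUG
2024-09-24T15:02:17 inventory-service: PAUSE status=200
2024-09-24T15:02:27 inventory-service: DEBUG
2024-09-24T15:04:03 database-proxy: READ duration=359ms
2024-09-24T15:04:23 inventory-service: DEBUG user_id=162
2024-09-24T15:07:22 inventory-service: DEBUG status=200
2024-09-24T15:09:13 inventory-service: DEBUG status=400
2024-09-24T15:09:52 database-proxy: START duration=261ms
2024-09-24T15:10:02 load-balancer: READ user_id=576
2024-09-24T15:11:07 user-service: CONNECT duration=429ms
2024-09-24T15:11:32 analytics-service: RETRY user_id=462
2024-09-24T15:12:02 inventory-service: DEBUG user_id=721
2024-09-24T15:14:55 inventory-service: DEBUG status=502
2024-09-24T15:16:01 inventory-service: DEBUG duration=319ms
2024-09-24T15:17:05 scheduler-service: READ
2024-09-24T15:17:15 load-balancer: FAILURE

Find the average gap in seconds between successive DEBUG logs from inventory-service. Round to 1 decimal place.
137.3

To calculate average interval:

1. Find all DEBUG events for inventory-service in order
2. Calculate time gaps between consecutive events
3. Compute mean of gaps: 961 / 7 = 137.3 seconds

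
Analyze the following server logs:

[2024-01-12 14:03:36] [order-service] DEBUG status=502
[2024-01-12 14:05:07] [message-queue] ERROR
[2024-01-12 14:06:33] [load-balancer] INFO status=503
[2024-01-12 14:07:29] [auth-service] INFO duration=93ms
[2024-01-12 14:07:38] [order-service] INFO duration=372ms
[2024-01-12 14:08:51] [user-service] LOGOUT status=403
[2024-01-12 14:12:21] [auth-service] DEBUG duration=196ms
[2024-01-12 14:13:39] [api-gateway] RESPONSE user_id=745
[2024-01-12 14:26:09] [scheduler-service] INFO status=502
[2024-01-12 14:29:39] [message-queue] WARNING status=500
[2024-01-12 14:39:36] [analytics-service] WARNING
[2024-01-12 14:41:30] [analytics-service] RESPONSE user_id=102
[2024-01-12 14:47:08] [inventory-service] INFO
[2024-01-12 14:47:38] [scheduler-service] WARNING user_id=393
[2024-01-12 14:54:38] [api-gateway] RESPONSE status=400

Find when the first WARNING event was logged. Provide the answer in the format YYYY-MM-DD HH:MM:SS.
2024-01-12 14:29:39

To find the first event:

1. Filter for all WARNING events
2. Sort by timestamp
3. Select the first one
4. Timestamp: 2024-01-12 14:29:39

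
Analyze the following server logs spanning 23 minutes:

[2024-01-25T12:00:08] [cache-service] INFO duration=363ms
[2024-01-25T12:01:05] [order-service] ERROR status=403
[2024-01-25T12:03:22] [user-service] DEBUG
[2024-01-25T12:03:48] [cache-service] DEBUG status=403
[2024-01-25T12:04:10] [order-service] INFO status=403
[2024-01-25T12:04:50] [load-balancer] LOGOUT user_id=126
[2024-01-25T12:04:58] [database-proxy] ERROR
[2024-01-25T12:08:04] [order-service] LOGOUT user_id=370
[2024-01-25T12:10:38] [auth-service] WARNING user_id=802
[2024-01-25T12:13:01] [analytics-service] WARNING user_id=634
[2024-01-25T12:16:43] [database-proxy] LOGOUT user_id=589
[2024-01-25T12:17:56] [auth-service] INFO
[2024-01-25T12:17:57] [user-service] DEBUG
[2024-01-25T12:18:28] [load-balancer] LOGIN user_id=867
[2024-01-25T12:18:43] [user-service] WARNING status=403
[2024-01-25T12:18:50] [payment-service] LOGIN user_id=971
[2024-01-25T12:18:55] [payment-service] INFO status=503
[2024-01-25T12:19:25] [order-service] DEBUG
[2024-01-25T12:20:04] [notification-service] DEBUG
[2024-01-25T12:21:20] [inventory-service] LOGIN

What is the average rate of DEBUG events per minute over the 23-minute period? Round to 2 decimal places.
0.22

To calculate the rate:

1. Count total DEBUG events: 5
2. Total time period: 23 minutes
3. Rate = 5 / 23 = 0.22 events per minute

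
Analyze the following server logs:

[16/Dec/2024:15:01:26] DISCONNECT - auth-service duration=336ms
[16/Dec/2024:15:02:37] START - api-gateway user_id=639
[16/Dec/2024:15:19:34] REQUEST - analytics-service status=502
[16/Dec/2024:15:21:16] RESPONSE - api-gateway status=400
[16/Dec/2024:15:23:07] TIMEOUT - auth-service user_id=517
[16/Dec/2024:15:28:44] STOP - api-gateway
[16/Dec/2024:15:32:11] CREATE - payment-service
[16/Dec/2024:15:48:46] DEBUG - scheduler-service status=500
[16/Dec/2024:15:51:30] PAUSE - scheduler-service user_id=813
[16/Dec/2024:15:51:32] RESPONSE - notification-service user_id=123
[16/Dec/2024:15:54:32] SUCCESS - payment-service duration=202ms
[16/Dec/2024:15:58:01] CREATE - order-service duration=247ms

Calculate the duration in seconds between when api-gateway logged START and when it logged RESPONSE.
1119

To find the time between events:

1. Locate the first START event for api-gateway: 16/Dec/2024:15:02:37
2. Locate the first RESPONSE event for api-gateway: 16/Dec/2024:15:21:16
3. Calculate the difference: 16/Dec/2024:15:21:16 - 16/Dec/2024:15:02:37 = 1119 seconds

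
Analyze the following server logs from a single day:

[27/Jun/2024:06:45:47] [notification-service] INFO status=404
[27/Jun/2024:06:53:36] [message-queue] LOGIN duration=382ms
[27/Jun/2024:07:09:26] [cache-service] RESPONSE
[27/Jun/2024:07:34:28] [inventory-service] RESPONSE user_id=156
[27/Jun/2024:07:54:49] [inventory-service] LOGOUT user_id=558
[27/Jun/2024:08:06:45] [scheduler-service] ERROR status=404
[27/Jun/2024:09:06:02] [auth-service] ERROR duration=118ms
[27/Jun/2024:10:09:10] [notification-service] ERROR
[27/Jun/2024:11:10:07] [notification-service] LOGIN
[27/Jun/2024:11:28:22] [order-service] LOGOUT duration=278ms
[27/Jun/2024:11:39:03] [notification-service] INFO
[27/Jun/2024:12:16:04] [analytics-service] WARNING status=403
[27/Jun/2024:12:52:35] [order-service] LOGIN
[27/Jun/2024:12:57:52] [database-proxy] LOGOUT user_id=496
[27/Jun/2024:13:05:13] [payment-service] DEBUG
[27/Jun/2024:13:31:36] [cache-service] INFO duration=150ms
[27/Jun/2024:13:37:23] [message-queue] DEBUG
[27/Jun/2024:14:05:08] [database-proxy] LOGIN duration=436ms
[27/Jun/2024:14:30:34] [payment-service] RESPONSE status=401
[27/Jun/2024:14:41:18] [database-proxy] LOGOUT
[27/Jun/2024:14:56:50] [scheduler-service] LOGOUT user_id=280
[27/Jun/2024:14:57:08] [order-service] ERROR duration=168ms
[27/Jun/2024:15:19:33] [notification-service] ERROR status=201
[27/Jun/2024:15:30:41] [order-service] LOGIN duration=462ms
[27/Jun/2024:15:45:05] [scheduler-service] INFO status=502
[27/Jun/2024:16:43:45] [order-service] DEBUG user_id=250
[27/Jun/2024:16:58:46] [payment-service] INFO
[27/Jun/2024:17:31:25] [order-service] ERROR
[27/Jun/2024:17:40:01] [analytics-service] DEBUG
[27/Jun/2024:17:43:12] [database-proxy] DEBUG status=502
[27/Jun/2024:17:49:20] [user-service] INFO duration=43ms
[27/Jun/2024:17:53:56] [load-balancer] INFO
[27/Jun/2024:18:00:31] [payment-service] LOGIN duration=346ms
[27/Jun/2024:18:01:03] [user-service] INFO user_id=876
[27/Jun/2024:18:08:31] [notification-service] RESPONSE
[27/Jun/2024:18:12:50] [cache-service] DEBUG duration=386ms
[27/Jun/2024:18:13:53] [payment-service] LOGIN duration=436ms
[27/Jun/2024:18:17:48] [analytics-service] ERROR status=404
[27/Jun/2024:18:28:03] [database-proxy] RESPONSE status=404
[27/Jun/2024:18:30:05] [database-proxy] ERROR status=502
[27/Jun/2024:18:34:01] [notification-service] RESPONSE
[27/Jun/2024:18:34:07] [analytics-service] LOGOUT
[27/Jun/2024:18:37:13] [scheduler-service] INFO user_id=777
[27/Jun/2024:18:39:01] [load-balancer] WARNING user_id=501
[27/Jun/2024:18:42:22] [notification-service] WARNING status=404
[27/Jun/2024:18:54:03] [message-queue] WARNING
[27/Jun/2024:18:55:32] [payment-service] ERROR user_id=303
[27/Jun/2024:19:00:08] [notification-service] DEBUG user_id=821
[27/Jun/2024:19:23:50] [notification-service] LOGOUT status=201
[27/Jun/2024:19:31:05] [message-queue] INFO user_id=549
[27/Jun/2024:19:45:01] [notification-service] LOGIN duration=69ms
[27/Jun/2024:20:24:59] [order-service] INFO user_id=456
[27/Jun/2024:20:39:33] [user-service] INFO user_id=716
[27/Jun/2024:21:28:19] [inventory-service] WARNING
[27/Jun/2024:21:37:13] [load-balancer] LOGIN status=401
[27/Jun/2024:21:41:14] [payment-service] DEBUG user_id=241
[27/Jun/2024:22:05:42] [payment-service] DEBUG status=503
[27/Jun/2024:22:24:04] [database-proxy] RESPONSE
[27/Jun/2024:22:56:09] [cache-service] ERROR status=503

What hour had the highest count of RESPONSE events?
18

To find the peak hour:

1. Group all RESPONSE events by hour
2. Count events in each hour
3. Find hour with maximum count
4. Peak hour: 18 (with 3 events)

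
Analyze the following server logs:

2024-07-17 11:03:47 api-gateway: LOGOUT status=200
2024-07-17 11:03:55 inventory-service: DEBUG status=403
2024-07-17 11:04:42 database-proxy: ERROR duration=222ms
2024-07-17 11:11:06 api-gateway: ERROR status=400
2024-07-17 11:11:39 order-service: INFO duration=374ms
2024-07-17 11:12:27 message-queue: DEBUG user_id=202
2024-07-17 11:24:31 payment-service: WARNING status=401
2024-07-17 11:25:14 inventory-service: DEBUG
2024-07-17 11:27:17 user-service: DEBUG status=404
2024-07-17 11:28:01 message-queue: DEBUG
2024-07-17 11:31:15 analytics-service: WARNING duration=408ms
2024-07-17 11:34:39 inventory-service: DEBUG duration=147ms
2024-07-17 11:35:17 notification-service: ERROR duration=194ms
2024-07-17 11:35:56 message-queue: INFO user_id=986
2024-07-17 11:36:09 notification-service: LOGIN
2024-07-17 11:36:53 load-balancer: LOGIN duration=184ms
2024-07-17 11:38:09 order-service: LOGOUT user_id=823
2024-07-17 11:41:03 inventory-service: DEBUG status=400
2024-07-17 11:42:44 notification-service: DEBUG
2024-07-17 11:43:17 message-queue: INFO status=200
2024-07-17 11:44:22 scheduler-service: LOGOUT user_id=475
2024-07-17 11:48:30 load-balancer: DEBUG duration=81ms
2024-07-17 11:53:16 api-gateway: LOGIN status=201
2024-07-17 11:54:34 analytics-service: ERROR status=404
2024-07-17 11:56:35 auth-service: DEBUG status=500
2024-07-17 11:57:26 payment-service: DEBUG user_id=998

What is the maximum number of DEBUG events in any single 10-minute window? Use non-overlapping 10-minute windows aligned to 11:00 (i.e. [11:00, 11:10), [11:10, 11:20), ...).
3

To find the burst window:

1. Divide the log period into non-overlapping 10-minute windows starting at 11:00
2. Count DEBUG events in each window
3. Find the window with maximum count
4. Maximum events in a window: 3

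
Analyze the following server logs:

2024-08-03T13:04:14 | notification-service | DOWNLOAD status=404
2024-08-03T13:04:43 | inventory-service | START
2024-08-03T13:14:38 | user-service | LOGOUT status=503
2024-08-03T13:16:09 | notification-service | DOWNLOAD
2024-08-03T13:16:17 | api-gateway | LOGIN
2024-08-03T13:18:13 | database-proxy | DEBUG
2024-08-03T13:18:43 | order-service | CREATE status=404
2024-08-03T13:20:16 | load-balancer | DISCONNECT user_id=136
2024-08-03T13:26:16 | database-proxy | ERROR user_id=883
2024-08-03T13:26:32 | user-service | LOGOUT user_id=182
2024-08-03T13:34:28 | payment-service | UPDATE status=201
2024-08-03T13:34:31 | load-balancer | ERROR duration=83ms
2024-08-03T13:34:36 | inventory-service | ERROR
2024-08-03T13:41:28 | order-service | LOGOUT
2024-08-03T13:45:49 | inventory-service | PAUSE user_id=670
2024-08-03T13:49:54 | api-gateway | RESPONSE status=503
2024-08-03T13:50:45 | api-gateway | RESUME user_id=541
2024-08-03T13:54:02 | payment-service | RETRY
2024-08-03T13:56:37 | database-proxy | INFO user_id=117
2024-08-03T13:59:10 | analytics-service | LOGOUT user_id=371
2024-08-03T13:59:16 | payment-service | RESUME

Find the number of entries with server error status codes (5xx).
2

To find matching entries:

1. Pattern to match: server error status codes (5xx)
2. Scan each log entry for the pattern
3. Count matches: 2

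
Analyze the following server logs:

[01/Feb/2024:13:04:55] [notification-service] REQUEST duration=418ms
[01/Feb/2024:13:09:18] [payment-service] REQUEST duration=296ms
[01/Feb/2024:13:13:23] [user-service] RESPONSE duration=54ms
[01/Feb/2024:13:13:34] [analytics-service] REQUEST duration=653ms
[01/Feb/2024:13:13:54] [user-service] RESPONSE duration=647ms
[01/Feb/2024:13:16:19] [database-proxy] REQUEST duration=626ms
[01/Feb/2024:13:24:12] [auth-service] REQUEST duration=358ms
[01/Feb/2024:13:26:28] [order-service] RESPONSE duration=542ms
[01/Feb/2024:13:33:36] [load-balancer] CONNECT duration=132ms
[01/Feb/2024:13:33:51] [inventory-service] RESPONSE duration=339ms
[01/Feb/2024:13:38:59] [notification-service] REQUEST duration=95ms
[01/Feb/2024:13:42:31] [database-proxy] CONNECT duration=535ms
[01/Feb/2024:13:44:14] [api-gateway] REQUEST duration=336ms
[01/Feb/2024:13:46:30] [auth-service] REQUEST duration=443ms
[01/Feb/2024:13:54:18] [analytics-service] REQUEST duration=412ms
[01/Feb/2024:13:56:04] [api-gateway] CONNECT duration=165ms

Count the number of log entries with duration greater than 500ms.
5

To count timeouts:

1. Threshold: 500ms
2. Extract duration from each log entry
3. Count entries where duration > 500
4. Timeout count: 5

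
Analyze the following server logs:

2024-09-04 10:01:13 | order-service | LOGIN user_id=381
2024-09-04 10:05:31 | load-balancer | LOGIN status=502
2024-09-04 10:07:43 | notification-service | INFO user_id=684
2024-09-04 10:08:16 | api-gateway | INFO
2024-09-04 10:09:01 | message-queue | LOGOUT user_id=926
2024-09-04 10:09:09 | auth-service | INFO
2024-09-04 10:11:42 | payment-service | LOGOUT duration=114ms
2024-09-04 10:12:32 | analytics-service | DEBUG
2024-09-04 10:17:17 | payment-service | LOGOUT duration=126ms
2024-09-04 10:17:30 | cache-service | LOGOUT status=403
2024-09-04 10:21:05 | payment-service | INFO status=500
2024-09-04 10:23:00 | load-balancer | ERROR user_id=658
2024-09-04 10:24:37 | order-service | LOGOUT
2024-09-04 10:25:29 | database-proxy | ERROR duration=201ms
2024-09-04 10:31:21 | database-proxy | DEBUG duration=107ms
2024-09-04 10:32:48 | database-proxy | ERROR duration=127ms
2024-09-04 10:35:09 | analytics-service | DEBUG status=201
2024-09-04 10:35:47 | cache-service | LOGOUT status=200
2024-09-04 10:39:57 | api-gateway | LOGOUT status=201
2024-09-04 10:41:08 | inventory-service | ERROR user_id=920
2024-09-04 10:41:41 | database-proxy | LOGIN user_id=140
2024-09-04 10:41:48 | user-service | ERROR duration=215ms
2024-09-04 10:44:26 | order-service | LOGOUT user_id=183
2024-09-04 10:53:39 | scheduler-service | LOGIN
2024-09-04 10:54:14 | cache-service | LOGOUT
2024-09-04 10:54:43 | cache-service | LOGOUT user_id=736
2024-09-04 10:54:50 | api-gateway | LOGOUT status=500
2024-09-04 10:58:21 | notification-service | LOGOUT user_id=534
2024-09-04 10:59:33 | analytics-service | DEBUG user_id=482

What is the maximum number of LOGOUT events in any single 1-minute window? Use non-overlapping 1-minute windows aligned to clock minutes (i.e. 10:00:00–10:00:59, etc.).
3

To find the burst window:

1. Divide the log period into non-overlapping 1-minute windows starting at 10:00
2. Count LOGOUT events in each window
3. Find the window with maximum count
4. Maximum events in a window: 3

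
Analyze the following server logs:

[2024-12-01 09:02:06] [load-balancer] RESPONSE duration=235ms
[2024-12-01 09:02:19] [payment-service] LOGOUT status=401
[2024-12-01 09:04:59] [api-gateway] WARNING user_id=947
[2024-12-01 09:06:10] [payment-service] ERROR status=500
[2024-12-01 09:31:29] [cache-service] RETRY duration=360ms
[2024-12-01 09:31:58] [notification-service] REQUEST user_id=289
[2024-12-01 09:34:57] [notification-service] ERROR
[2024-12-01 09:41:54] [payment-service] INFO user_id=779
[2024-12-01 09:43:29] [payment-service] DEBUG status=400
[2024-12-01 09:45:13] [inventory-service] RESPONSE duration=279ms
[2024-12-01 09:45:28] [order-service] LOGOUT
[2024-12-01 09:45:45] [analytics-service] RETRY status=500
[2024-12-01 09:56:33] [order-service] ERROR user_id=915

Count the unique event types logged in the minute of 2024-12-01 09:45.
3

To count unique event types:

1. Filter events in the minute starting at 2024-12-01 09:45
2. Extract event types from matching entries
3. Count unique types: 3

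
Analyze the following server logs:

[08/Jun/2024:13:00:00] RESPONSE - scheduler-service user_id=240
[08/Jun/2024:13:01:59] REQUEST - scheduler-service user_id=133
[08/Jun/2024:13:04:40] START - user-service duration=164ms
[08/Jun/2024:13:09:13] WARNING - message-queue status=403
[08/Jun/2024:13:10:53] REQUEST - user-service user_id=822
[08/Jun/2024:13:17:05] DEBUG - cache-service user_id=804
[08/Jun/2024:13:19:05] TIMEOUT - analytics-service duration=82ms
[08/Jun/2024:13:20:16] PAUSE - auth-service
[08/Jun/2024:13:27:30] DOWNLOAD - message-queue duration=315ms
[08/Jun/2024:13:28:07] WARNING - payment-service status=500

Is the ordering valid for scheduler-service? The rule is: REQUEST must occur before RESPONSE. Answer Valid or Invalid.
Invalid

To validate ordering:

1. Required order: REQUEST → RESPONSE
2. Rule: REQUEST must occur before RESPONSE
3. Check actual order of events for scheduler-service
4. Result: Invalid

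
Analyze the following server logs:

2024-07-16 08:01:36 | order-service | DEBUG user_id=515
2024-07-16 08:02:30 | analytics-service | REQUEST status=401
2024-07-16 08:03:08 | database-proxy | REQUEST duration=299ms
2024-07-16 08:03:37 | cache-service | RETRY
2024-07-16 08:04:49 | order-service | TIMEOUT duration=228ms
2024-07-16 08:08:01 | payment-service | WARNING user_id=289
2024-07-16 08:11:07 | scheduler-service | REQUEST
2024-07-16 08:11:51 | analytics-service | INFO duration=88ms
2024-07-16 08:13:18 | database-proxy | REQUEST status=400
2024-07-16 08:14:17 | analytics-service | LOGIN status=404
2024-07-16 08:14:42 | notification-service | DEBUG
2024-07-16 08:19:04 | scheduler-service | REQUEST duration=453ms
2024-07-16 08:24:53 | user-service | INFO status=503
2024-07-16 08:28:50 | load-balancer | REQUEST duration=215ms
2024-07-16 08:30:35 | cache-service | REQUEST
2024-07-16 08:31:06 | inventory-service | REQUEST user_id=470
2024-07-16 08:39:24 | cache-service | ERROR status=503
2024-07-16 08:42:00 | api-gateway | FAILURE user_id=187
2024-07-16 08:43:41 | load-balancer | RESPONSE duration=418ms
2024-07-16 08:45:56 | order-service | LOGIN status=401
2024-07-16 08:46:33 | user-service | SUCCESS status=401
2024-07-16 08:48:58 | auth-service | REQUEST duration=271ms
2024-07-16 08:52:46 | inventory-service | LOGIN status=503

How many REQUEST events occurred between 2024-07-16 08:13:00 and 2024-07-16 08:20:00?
2

To count events in the time window:

1. Window boundaries: 2024-07-16 08:13:00 to 2024-07-16 08:20:00
2. Filter for REQUEST events within this window
3. Count matching events: 2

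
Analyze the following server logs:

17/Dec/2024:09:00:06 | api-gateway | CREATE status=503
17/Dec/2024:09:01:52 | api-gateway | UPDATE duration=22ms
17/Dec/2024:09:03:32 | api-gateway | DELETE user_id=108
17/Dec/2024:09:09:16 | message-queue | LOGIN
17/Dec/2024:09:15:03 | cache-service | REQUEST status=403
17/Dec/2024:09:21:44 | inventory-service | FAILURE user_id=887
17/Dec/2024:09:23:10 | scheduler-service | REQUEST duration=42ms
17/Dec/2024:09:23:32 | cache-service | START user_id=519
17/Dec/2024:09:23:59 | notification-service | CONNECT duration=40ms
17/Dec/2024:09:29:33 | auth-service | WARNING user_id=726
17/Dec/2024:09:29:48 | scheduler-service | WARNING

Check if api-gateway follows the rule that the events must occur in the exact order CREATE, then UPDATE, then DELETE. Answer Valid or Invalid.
Valid

To validate ordering:

1. Required order: CREATE → UPDATE → DELETE
2. Rule: the events must occur in the exact order CREATE, then UPDATE, then DELETE
3. Check actual order of events for api-gateway
4. Result: Valid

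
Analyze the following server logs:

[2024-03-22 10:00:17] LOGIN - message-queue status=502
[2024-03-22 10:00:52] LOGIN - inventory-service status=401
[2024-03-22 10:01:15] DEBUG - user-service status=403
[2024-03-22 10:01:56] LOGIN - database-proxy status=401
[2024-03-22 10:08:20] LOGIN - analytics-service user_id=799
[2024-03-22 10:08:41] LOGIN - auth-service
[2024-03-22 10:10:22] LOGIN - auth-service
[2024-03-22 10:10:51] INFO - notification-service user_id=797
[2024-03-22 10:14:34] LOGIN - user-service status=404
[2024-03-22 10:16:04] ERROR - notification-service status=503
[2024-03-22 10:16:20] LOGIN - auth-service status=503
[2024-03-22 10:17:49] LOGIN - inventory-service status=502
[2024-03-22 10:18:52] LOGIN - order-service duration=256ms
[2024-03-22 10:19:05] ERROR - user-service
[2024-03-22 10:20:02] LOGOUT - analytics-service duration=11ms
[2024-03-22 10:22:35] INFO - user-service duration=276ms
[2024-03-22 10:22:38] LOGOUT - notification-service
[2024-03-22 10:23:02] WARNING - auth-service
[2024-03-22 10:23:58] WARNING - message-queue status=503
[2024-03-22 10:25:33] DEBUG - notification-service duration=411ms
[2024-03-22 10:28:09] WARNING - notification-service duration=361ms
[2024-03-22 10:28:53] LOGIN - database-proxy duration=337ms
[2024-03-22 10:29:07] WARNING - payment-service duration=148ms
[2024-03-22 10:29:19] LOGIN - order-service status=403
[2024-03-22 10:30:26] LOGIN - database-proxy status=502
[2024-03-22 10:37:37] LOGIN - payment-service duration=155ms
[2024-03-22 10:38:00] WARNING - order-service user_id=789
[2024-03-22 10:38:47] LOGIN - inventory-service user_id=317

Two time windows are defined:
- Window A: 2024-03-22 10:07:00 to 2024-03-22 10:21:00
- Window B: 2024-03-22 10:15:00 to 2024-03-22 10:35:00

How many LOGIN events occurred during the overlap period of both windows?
3

To find overlap events:

1. Window A: 2024-03-22 10:07:00 to 2024-03-22 10:21:00
2. Window B: 2024-03-22 10:15:00 to 2024-03-22 10:35:00
3. Overlap period: 2024-03-22 10:15:00 to 2024-03-22 10:21:00
4. Count LOGIN events in overlap: 3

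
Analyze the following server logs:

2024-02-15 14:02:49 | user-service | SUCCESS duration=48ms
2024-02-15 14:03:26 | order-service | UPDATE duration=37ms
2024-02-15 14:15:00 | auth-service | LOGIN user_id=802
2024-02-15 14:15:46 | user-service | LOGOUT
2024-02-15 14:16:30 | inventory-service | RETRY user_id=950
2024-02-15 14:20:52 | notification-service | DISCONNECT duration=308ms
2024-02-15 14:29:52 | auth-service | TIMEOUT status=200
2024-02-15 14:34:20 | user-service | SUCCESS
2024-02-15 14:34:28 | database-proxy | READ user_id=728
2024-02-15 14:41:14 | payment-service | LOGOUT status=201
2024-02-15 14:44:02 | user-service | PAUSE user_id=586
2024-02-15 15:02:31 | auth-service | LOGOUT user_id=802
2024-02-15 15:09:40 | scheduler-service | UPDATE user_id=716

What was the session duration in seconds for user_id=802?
2851

To calculate session duration:

1. Find LOGIN event for user_id=802: 2024-02-15 14:15:00
2. Find LOGOUT event for user_id=802: 2024-02-15 15:02:31
3. Session duration: 2024-02-15 15:02:31 - 2024-02-15 14:15:00 = 2851 seconds (47 minutes)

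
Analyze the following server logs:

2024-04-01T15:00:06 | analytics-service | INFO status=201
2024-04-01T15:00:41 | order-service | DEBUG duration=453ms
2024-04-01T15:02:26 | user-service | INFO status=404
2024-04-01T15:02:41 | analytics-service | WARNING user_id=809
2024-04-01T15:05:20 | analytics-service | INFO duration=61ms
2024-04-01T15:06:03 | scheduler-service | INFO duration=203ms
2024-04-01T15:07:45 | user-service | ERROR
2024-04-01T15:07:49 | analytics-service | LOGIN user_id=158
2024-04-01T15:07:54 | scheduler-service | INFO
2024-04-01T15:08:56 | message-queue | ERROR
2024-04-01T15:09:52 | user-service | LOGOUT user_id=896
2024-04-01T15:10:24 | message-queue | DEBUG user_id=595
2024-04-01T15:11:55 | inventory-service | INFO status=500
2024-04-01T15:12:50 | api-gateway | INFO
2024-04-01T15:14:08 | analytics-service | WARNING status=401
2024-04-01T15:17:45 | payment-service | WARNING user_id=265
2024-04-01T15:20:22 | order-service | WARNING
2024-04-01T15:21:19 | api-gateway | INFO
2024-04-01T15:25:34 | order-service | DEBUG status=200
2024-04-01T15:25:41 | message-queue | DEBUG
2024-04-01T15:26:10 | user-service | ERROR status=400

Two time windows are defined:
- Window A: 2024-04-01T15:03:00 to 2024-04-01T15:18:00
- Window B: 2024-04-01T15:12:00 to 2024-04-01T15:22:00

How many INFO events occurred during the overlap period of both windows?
1

To find overlap events:

1. Window A: 2024-04-01T15:03:00 to 2024-04-01T15:18:00
2. Window B: 2024-04-01T15:12:00 to 2024-04-01T15:22:00
3. Overlap period: 2024-04-01T15:12:00 to 2024-04-01T15:18:00
4. Count INFO events in overlap: 1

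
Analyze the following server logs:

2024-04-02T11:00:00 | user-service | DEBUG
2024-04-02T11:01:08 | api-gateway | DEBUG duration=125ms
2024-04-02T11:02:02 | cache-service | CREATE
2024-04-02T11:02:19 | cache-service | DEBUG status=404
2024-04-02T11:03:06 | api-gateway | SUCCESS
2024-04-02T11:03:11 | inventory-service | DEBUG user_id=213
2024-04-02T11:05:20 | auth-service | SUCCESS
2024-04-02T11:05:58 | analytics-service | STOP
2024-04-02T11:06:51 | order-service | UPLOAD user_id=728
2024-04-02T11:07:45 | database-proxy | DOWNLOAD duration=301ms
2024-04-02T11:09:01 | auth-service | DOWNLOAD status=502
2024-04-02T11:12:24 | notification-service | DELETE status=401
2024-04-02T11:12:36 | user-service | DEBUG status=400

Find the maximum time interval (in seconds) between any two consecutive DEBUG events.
565

To find the longest gap:

1. Extract all DEBUG events in chronological order
2. Calculate time differences between consecutive events
3. Find the maximum difference
4. Longest gap: 565 seconds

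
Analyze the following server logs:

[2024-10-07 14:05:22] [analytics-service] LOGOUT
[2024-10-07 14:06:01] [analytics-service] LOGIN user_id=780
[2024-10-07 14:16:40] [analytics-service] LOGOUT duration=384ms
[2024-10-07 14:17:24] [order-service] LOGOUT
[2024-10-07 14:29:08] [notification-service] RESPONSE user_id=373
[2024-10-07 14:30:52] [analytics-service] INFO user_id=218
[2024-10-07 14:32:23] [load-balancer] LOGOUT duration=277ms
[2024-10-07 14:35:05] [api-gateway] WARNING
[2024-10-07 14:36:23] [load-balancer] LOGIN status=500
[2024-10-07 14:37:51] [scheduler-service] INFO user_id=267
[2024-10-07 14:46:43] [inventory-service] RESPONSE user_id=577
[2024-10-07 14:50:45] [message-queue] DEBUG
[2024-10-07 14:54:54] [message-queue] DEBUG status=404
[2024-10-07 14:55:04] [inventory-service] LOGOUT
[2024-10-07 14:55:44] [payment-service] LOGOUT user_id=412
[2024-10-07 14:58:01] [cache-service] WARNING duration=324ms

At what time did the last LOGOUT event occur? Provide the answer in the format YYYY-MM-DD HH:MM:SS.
2024-10-07 14:55:44

To find the last event:

1. Filter for all LOGOUT events
2. Sort by timestamp
3. Select the last one
4. Timestamp: 2024-10-07 14:55:44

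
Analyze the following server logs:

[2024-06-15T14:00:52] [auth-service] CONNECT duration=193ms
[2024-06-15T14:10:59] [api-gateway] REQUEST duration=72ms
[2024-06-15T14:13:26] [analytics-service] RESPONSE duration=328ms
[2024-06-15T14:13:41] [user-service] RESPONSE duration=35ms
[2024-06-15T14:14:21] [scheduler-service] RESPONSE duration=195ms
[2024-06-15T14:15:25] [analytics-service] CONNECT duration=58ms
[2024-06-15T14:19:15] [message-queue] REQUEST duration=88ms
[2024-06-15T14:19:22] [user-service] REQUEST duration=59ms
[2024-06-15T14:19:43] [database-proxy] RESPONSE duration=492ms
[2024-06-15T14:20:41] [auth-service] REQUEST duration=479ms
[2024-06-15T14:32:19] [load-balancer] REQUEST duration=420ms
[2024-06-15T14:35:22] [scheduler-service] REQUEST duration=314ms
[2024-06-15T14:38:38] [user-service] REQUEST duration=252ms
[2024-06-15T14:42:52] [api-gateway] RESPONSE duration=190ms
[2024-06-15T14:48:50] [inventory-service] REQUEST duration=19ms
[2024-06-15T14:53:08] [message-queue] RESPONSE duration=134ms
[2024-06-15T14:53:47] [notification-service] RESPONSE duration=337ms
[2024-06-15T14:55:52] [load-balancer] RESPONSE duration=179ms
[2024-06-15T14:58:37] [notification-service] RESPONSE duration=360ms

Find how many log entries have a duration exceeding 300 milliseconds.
7

To count timeouts:

1. Threshold: 300ms
2. Extract duration from each log entry
3. Count entries where duration > 300
4. Timeout count: 7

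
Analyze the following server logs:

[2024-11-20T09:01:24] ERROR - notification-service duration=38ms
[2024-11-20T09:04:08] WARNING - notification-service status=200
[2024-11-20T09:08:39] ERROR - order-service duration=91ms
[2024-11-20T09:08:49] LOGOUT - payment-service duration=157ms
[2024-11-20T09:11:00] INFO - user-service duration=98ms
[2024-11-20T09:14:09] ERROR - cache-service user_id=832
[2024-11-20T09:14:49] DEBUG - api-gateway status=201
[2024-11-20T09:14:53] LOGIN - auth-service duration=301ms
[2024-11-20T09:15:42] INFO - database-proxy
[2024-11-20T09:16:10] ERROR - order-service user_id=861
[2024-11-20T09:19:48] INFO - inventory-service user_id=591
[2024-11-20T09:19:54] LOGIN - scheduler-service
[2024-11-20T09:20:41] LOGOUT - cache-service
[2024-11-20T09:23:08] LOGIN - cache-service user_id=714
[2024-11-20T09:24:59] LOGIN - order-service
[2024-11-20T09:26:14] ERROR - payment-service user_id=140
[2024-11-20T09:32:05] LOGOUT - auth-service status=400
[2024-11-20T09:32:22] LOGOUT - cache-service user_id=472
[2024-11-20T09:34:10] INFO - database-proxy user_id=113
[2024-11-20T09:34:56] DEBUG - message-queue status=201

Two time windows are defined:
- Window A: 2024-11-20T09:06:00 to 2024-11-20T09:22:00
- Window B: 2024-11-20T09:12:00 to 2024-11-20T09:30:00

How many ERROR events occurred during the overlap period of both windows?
2

To find overlap events:

1. Window A: 2024-11-20T09:06:00 to 2024-11-20T09:22:00
2. Window B: 2024-11-20T09:12:00 to 2024-11-20T09:30:00
3. Overlap period: 2024-11-20T09:12:00 to 2024-11-20T09:22:00
4. Count ERROR events in overlap: 2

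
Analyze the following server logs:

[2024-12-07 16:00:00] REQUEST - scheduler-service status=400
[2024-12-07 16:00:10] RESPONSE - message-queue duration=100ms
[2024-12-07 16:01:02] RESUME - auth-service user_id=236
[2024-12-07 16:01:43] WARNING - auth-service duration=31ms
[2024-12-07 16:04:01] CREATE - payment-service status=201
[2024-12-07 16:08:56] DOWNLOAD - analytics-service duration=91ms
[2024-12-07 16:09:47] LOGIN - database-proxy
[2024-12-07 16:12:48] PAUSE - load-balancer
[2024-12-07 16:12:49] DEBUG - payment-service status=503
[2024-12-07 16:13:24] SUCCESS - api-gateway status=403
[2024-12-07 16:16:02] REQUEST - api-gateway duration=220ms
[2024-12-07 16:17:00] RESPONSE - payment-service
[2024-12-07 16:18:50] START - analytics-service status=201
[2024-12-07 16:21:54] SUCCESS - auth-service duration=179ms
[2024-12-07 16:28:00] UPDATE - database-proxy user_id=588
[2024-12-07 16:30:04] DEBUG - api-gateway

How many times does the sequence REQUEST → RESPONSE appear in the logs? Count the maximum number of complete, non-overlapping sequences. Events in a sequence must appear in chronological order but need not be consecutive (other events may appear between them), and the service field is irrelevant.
2

To count sequences:

1. Look for pattern: REQUEST → RESPONSE
2. Greedily scan the log in chronological order, matching each sequence element in turn (ignoring service)
3. Each time the full pattern completes, increment the count and restart matching from the next event
4. Complete non-overlapping sequences found: 2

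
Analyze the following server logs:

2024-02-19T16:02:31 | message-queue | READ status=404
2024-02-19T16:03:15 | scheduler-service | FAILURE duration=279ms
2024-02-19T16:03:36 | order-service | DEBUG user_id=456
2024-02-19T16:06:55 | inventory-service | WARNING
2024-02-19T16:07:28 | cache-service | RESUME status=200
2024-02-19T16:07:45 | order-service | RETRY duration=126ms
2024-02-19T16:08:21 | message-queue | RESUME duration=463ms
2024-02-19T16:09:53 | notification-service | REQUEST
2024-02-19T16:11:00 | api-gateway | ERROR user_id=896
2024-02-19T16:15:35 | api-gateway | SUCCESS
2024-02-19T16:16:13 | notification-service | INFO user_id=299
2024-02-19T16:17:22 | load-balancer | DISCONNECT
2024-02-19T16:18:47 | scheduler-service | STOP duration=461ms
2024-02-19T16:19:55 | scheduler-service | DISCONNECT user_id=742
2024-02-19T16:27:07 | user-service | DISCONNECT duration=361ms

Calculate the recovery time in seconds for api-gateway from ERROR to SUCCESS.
275

To calculate recovery time:

1. Find ERROR event for api-gateway: 2024-02-19T16:11:00
2. Find next SUCCESS event for api-gateway: 2024-02-19T16:15:35
3. Recovery time: 2024-02-19T16:15:35 - 2024-02-19T16:11:00 = 275 seconds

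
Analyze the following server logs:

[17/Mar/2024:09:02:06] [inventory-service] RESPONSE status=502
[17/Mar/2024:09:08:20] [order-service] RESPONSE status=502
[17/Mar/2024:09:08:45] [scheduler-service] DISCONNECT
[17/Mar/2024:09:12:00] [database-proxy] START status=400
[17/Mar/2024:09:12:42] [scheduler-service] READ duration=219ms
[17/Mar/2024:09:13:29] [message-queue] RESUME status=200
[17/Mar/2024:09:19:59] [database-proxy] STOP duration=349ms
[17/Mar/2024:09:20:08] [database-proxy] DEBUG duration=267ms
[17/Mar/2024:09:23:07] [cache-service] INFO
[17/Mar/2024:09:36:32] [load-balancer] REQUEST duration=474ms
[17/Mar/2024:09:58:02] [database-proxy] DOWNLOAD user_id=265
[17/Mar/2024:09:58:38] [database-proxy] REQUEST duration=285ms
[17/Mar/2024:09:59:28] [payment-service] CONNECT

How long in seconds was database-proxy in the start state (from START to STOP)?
479

To calculate state duration:

1. Find START event for database-proxy: 17/Mar/2024:09:12:00
2. Find STOP event for database-proxy: 17/Mar/2024:09:19:59
3. Calculate duration: 17/Mar/2024:09:19:59 - 17/Mar/2024:09:12:00 = 479 seconds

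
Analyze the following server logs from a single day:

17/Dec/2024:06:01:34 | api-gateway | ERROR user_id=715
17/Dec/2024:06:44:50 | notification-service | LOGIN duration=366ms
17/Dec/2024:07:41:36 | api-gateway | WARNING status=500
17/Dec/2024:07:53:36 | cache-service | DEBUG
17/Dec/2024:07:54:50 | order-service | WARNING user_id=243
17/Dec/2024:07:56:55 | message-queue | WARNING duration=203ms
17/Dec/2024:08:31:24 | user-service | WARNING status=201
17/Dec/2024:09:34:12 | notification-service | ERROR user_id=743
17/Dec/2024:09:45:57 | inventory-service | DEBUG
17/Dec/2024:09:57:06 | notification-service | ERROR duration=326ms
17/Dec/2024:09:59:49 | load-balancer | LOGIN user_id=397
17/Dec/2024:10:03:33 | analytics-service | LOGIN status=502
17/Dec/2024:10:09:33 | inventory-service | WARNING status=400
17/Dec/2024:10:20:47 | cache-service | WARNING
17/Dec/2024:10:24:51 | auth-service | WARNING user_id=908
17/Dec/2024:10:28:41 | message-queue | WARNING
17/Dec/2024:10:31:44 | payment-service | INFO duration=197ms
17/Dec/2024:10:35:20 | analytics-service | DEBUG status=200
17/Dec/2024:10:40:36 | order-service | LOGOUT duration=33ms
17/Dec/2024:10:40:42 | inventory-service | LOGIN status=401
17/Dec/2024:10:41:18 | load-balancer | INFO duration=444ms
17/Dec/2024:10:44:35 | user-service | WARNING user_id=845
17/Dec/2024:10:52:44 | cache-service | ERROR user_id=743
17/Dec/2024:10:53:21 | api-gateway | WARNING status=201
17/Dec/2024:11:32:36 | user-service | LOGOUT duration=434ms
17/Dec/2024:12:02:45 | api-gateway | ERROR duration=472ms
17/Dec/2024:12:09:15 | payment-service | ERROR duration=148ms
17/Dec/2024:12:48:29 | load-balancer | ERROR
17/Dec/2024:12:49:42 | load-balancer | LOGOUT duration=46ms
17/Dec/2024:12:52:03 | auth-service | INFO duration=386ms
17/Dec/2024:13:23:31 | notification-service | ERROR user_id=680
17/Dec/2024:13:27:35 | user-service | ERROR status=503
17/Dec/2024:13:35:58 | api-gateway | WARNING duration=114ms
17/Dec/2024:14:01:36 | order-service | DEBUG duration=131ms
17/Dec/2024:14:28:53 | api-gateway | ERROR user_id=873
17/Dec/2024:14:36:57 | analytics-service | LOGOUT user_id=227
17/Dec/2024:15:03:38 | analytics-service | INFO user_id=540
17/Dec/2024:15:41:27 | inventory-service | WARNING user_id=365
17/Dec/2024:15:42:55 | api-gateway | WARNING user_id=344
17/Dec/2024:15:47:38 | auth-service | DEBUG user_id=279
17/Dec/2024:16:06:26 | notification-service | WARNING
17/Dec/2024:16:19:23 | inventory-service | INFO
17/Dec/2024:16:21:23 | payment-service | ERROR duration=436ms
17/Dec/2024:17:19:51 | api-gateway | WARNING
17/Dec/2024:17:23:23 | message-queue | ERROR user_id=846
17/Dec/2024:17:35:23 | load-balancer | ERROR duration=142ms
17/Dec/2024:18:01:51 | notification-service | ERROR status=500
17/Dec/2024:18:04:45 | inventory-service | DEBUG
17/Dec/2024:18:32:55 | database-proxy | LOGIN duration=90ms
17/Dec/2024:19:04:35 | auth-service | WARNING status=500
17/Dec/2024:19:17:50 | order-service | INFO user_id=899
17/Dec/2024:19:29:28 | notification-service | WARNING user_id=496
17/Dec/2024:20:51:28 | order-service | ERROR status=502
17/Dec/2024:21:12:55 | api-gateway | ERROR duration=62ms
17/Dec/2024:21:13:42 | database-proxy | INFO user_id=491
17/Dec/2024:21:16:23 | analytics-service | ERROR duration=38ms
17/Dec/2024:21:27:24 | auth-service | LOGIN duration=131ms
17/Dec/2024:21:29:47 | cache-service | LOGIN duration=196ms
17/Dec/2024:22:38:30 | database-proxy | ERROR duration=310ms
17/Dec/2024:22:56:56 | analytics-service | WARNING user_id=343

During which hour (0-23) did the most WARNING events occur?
10

To find the peak hour:

1. Group all WARNING events by hour
2. Count events in each hour
3. Find hour with maximum count
4. Peak hour: 10 (with 6 events)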